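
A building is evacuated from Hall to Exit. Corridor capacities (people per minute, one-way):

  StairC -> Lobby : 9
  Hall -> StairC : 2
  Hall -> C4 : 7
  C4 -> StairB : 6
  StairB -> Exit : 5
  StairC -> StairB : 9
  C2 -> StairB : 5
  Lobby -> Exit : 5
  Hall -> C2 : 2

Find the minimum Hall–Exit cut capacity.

7

Augment Hall→C2→StairB→Exit: bottleneck 2, flow now 2.
Augment Hall→C4→StairB→Exit: bottleneck 3, flow now 5.
Augment Hall→StairC→Lobby→Exit: bottleneck 2, flow now 7.
No augmenting path remains; maximum flow = 7.
By max-flow min-cut, the minimum cut capacity equals the max flow.
In the residual graph, reachable from Hall: {Hall, C2, C4, StairB}.
Min-cut edges: Hall→StairC (2), StairB→Exit (5); capacity 2 + 5 = 7.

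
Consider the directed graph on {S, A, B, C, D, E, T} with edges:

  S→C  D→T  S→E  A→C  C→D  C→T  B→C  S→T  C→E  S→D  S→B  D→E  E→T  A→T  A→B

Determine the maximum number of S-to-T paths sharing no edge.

Assign every edge capacity 1; by Menger, the answer equals the max flow.
Path S→T (+1); total 1.
Path S→C→T (+1); total 2.
Path S→D→T (+1); total 3.
Path S→E→T (+1); total 4.
No residual S→T path; max flow = 4.
Certifying cut of size 4: {C→T, D→T, E→T, S→T}.

4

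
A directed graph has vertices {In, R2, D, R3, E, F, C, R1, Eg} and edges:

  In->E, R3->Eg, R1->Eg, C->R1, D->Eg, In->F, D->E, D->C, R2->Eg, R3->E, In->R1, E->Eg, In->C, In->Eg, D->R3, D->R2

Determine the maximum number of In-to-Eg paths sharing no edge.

Assign every edge capacity 1; by Menger, the answer equals the max flow.
Path In→Eg (+1); total 1.
Path In→E→Eg (+1); total 2.
Path In→R1→Eg (+1); total 3.
No residual In→Eg path; max flow = 3.
Certifying cut of size 3: {In→E, In→Eg, R1→Eg}.

3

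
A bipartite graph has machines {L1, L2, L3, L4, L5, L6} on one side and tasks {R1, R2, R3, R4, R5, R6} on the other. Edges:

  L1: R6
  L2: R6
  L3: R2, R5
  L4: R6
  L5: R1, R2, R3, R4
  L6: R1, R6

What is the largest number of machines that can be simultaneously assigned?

4

Unit-capacity flow: source→left, listed edges, right→sink; max matching = max flow.
Augmenting path L1→R6 (+1); matched 1.
Augmenting path L3→R2 (+1); matched 2.
Augmenting path L5→R1 (+1); matched 3.
Augmenting path L6→R1→L5→R3 (+1); matched 4.
No augmenting path remains; maximum matching = 4.
König certificate: {L3, L5, L6, R6} is a vertex cover of size 4 (every listed pair touches it), so no matching can be larger.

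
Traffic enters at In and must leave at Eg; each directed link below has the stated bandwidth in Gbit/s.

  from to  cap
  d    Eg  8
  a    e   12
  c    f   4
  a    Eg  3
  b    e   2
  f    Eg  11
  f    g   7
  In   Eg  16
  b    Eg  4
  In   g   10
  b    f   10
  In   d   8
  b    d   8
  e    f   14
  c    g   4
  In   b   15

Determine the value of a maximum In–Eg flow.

39

Augment In→Eg: bottleneck 16, flow now 16.
Augment In→b→Eg: bottleneck 4, flow now 20.
Augment In→d→Eg: bottleneck 8, flow now 28.
Augment In→b→f→Eg: bottleneck 10, flow now 38.
Augment In→b→e→f→Eg: bottleneck 1, flow now 39.
No augmenting path remains; maximum flow = 39.
In the residual graph, reachable from In: {In, g}.
Min-cut edges: In→b (15), In→d (8), In→Eg (16); capacity 15 + 8 + 16 = 39.
This cut is saturated, so no flow can exceed 39.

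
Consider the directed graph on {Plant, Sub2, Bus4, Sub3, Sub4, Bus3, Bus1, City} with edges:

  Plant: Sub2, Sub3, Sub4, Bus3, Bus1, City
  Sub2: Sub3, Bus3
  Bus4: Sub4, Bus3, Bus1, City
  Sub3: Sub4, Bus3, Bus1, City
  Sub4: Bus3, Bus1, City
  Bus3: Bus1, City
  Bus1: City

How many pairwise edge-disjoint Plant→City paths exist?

5

Assign every edge capacity 1; by Menger, the answer equals the max flow.
Path Plant→City (+1); total 1.
Path Plant→Sub3→City (+1); total 2.
Path Plant→Sub4→City (+1); total 3.
Path Plant→Bus3→City (+1); total 4.
Path Plant→Bus1→City (+1); total 5.
No residual Plant→City path; max flow = 5.
Certifying cut of size 5: {Bus1→City, Bus3→City, Plant→City, Sub3→City, Sub4→City}.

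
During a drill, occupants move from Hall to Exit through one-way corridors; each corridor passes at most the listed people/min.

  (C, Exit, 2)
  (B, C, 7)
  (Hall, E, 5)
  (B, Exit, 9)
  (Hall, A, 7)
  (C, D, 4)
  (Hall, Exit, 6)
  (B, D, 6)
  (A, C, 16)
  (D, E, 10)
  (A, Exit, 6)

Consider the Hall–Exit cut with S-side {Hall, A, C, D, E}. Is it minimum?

Given cut capacity: 6 + 6 + 2 = 14.
Augment Hall→Exit: bottleneck 6, flow now 6.
Augment Hall→A→Exit: bottleneck 6, flow now 12.
Augment Hall→A→C→Exit: bottleneck 1, flow now 13.
No augmenting path remains; maximum flow = 13.
In the residual graph, reachable from Hall: {Hall, E}.
Min-cut edges: Hall→A (7), Hall→Exit (6); capacity 7 + 6 = 13.
Cut capacity 14 exceeds the max flow 13, so it is not minimum.

No — its capacity is 14, but the minimum cut has capacity 13.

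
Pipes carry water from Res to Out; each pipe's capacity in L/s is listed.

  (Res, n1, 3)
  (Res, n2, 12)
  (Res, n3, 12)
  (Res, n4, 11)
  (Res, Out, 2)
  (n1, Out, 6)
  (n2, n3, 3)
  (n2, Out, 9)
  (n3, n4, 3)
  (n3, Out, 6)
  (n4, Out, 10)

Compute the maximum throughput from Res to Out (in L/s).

Augment Res→Out: bottleneck 2, flow now 2.
Augment Res→n1→Out: bottleneck 3, flow now 5.
Augment Res→n2→Out: bottleneck 9, flow now 14.
Augment Res→n3→Out: bottleneck 6, flow now 20.
Augment Res→n4→Out: bottleneck 10, flow now 30.
No augmenting path remains; maximum flow = 30.
In the residual graph, reachable from Res: {Res, n2, n3, n4}.
Min-cut edges: Res→n1 (3), Res→Out (2), n2→Out (9), n3→Out (6), n4→Out (10); capacity 3 + 2 + 9 + 6 + 10 = 30.
This cut is saturated, so no flow can exceed 30.

30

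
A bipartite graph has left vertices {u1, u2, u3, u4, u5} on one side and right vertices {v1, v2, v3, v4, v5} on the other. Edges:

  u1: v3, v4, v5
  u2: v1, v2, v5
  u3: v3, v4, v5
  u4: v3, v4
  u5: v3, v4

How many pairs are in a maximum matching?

Unit-capacity flow: source→left, listed edges, right→sink; max matching = max flow.
Augmenting path u1→v3 (+1); matched 1.
Augmenting path u2→v1 (+1); matched 2.
Augmenting path u3→v4 (+1); matched 3.
Augmenting path u4→v3→u1→v5 (+1); matched 4.
No augmenting path remains; maximum matching = 4.
König certificate: {u2, v3, v4, v5} is a vertex cover of size 4 (every listed pair touches it), so no matching can be larger.

4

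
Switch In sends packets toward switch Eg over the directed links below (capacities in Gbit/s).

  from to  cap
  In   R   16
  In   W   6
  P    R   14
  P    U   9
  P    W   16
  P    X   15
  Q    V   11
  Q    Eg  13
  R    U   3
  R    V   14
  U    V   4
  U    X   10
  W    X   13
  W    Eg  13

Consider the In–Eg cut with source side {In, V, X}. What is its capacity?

22

Edges leaving {In, V, X}: In→R (16), In→W (6).
Cut capacity = 16 + 6 = 22.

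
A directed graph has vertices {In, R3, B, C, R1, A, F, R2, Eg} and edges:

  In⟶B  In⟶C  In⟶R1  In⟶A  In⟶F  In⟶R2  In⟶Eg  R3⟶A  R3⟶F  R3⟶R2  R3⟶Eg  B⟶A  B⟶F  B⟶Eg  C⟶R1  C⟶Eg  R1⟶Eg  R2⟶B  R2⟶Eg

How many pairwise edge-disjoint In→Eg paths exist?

Assign every edge capacity 1; by Menger, the answer equals the max flow.
Path In→Eg (+1); total 1.
Path In→B→Eg (+1); total 2.
Path In→C→Eg (+1); total 3.
Path In→R1→Eg (+1); total 4.
Path In→R2→Eg (+1); total 5.
No residual In→Eg path; max flow = 5.
Certifying cut of size 5: {In→B, In→C, In→Eg, In→R1, In→R2}.

5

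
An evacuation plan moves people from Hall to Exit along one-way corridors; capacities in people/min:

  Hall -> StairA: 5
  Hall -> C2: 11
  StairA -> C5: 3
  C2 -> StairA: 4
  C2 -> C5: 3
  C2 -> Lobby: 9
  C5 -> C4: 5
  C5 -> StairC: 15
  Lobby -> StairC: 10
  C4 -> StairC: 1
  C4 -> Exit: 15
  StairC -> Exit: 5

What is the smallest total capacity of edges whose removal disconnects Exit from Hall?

Augment Hall→StairA→C5→C4→Exit: bottleneck 3, flow now 3.
Augment Hall→C2→C5→C4→Exit: bottleneck 2, flow now 5.
Augment Hall→C2→C5→StairC→Exit: bottleneck 1, flow now 6.
Augment Hall→C2→Lobby→StairC→Exit: bottleneck 4, flow now 10.
No augmenting path remains; maximum flow = 10.
By max-flow min-cut, the minimum cut capacity equals the max flow.
In the residual graph, reachable from Hall: {Hall, StairA, C2, C5, Lobby, StairC}.
Min-cut edges: C5→C4 (5), StairC→Exit (5); capacity 5 + 5 = 10.

10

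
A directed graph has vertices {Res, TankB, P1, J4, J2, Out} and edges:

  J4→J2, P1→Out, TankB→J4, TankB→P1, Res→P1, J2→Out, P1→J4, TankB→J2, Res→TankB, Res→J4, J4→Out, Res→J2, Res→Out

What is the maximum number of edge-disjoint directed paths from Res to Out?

Assign every edge capacity 1; by Menger, the answer equals the max flow.
Path Res→Out (+1); total 1.
Path Res→P1→Out (+1); total 2.
Path Res→J4→Out (+1); total 3.
Path Res→J2→Out (+1); total 4.
No residual Res→Out path; max flow = 4.
Certifying cut of size 4: {J2→Out, J4→Out, P1→Out, Res→Out}.

4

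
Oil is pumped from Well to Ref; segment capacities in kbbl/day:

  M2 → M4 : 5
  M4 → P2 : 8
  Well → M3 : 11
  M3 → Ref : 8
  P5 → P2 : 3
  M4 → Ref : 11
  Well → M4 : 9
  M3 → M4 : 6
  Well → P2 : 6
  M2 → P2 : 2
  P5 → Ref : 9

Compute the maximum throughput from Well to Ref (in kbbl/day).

19

Augment Well→M3→Ref: bottleneck 8, flow now 8.
Augment Well→M4→Ref: bottleneck 9, flow now 17.
Augment Well→M3→M4→Ref: bottleneck 2, flow now 19.
No augmenting path remains; maximum flow = 19.
In the residual graph, reachable from Well: {Well, M3, M4, P2}.
Min-cut edges: M3→Ref (8), M4→Ref (11); capacity 8 + 11 = 19.
This cut is saturated, so no flow can exceed 19.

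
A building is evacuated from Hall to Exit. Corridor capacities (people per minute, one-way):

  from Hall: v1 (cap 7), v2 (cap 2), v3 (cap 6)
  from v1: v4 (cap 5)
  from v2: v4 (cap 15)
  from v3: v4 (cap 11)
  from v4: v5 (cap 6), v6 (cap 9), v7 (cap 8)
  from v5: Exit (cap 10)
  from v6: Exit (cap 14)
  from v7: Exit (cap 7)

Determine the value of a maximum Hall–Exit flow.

13

Augment Hall→v1→v4→v5→Exit: bottleneck 5, flow now 5.
Augment Hall→v2→v4→v5→Exit: bottleneck 1, flow now 6.
Augment Hall→v2→v4→v6→Exit: bottleneck 1, flow now 7.
Augment Hall→v3→v4→v6→Exit: bottleneck 6, flow now 13.
No augmenting path remains; maximum flow = 13.
In the residual graph, reachable from Hall: {Hall, v1}.
Min-cut edges: Hall→v2 (2), Hall→v3 (6), v1→v4 (5); capacity 2 + 6 + 5 = 13.
This cut is saturated, so no flow can exceed 13.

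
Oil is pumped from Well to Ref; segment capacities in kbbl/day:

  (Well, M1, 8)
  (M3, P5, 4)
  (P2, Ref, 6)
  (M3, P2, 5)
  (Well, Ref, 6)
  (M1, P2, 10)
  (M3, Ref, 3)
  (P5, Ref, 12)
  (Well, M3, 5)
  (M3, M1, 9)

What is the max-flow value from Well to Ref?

17

Augment Well→Ref: bottleneck 6, flow now 6.
Augment Well→M3→Ref: bottleneck 3, flow now 9.
Augment Well→M3→P5→Ref: bottleneck 2, flow now 11.
Augment Well→M1→P2→Ref: bottleneck 6, flow now 17.
No augmenting path remains; maximum flow = 17.
In the residual graph, reachable from Well: {Well, M1, P2}.
Min-cut edges: Well→M3 (5), Well→Ref (6), P2→Ref (6); capacity 5 + 6 + 6 = 17.
This cut is saturated, so no flow can exceed 17.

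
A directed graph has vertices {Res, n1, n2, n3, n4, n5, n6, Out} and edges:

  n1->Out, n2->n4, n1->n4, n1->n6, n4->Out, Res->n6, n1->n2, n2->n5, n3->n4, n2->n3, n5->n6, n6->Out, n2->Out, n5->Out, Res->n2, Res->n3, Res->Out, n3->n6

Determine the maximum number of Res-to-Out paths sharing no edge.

4

Assign every edge capacity 1; by Menger, the answer equals the max flow.
Path Res→Out (+1); total 1.
Path Res→n2→Out (+1); total 2.
Path Res→n6→Out (+1); total 3.
Path Res→n3→n4→Out (+1); total 4.
No residual Res→Out path; max flow = 4.
Certifying cut of size 4: {Res→Out, Res→n2, Res→n3, Res→n6}.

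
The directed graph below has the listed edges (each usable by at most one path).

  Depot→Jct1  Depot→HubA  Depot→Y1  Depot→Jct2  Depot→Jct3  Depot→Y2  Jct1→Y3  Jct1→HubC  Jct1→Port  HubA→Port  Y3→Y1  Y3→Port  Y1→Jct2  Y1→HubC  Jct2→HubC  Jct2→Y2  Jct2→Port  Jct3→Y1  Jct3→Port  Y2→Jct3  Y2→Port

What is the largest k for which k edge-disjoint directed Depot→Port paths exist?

Assign every edge capacity 1; by Menger, the answer equals the max flow.
Path Depot→Jct1→Port (+1); total 1.
Path Depot→HubA→Port (+1); total 2.
Path Depot→Jct2→Port (+1); total 3.
Path Depot→Jct3→Port (+1); total 4.
Path Depot→Y2→Port (+1); total 5.
No residual Depot→Port path; max flow = 5.
Certifying cut of size 5: {Depot→HubA, Depot→Jct1, Jct2→Port, Jct3→Port, Y2→Port}.

5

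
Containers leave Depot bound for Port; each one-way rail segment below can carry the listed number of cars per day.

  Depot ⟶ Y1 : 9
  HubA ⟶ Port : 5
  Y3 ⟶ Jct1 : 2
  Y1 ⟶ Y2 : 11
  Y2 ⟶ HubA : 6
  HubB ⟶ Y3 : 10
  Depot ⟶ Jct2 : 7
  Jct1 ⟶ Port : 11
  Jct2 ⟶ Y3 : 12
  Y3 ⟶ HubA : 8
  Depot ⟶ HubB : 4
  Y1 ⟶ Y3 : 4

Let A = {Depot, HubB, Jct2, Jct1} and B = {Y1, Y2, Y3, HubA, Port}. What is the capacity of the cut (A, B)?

42

Edges leaving {Depot, HubB, Jct2, Jct1}: Depot→Y1 (9), HubB→Y3 (10), Jct2→Y3 (12), Jct1→Port (11).
Cut capacity = 9 + 10 + 12 + 11 = 42.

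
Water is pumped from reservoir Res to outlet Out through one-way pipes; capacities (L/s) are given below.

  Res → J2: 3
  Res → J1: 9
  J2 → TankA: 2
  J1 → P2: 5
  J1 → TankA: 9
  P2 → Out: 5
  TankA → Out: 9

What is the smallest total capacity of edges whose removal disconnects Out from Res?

Augment Res→J2→TankA→Out: bottleneck 2, flow now 2.
Augment Res→J1→P2→Out: bottleneck 5, flow now 7.
Augment Res→J1→TankA→Out: bottleneck 4, flow now 11.
No augmenting path remains; maximum flow = 11.
By max-flow min-cut, the minimum cut capacity equals the max flow.
In the residual graph, reachable from Res: {Res, J2}.
Min-cut edges: Res→J1 (9), J2→TankA (2); capacity 9 + 2 = 11.

11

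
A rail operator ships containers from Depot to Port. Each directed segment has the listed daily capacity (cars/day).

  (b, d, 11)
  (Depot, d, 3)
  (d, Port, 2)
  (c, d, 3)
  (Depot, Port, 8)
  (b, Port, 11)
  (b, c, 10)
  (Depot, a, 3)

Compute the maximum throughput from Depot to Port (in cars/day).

10

Augment Depot→Port: bottleneck 8, flow now 8.
Augment Depot→d→Port: bottleneck 2, flow now 10.
No augmenting path remains; maximum flow = 10.
In the residual graph, reachable from Depot: {Depot, a, d}.
Min-cut edges: Depot→Port (8), d→Port (2); capacity 8 + 2 = 10.
This cut is saturated, so no flow can exceed 10.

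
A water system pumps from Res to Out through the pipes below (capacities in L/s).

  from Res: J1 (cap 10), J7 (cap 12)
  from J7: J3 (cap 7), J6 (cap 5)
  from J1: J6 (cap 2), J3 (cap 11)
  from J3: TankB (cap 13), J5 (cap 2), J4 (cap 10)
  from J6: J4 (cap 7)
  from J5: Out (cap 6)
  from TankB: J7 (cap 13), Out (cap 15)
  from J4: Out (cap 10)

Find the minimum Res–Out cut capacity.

Augment Res→J7→J3→J5→Out: bottleneck 2, flow now 2.
Augment Res→J7→J3→TankB→Out: bottleneck 5, flow now 7.
Augment Res→J7→J6→J4→Out: bottleneck 5, flow now 12.
Augment Res→J1→J3→TankB→Out: bottleneck 8, flow now 20.
Augment Res→J1→J3→J4→Out: bottleneck 2, flow now 22.
No augmenting path remains; maximum flow = 22.
By max-flow min-cut, the minimum cut capacity equals the max flow.
In the residual graph, reachable from Res: {Res}.
Min-cut edges: Res→J7 (12), Res→J1 (10); capacity 12 + 10 = 22.

22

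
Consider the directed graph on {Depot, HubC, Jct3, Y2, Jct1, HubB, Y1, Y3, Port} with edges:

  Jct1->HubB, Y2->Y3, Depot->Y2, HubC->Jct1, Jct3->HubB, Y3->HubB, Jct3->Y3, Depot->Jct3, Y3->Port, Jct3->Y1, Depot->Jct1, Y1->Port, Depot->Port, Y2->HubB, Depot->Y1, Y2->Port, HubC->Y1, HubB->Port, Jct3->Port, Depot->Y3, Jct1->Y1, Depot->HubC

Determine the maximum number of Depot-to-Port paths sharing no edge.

6

Assign every edge capacity 1; by Menger, the answer equals the max flow.
Path Depot→Port (+1); total 1.
Path Depot→Jct3→Port (+1); total 2.
Path Depot→Y2→Port (+1); total 3.
Path Depot→Y1→Port (+1); total 4.
Path Depot→Y3→Port (+1); total 5.
Path Depot→Jct1→HubB→Port (+1); total 6.
No residual Depot→Port path; max flow = 6.
Certifying cut of size 6: {Depot→Jct3, Depot→Port, Depot→Y2, Depot→Y3, Jct1→HubB, Y1→Port}.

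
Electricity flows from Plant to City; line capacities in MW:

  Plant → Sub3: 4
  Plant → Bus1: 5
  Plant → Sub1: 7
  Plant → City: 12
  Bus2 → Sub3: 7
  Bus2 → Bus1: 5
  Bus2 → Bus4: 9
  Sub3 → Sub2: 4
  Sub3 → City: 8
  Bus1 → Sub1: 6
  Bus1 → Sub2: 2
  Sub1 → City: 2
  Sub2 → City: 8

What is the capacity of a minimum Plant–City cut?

20

Augment Plant→City: bottleneck 12, flow now 12.
Augment Plant→Sub3→City: bottleneck 4, flow now 16.
Augment Plant→Sub1→City: bottleneck 2, flow now 18.
Augment Plant→Bus1→Sub2→City: bottleneck 2, flow now 20.
No augmenting path remains; maximum flow = 20.
By max-flow min-cut, the minimum cut capacity equals the max flow.
In the residual graph, reachable from Plant: {Plant, Bus1, Sub1}.
Min-cut edges: Plant→Sub3 (4), Plant→City (12), Bus1→Sub2 (2), Sub1→City (2); capacity 4 + 12 + 2 + 2 = 20.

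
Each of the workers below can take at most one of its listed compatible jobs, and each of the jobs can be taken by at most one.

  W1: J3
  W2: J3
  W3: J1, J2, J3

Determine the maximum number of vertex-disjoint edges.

2

Unit-capacity flow: source→left, listed edges, right→sink; max matching = max flow.
Augmenting path W1→J3 (+1); matched 1.
Augmenting path W3→J1 (+1); matched 2.
No augmenting path remains; maximum matching = 2.
König certificate: {W3, J3} is a vertex cover of size 2 (every listed pair touches it), so no matching can be larger.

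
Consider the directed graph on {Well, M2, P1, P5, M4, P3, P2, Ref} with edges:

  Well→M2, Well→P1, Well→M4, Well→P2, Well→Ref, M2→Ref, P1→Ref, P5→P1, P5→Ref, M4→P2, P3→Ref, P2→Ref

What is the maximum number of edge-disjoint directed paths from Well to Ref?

Assign every edge capacity 1; by Menger, the answer equals the max flow.
Path Well→Ref (+1); total 1.
Path Well→M2→Ref (+1); total 2.
Path Well→P1→Ref (+1); total 3.
Path Well→P2→Ref (+1); total 4.
No residual Well→Ref path; max flow = 4.
Certifying cut of size 4: {P2→Ref, Well→M2, Well→P1, Well→Ref}.

4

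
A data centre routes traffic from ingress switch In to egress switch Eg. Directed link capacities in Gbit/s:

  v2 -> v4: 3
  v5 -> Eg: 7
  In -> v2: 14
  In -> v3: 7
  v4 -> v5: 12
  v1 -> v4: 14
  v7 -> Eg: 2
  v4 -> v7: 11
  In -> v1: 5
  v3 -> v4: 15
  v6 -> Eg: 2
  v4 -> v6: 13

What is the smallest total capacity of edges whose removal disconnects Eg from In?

11

Augment In→v1→v4→v5→Eg: bottleneck 5, flow now 5.
Augment In→v2→v4→v5→Eg: bottleneck 2, flow now 7.
Augment In→v2→v4→v6→Eg: bottleneck 1, flow now 8.
Augment In→v3→v4→v6→Eg: bottleneck 1, flow now 9.
Augment In→v3→v4→v7→Eg: bottleneck 2, flow now 11.
No augmenting path remains; maximum flow = 11.
By max-flow min-cut, the minimum cut capacity equals the max flow.
In the residual graph, reachable from In: {In, v1, v2, v3, v4, v5, v6, v7}.
Min-cut edges: v5→Eg (7), v6→Eg (2), v7→Eg (2); capacity 7 + 2 + 2 = 11.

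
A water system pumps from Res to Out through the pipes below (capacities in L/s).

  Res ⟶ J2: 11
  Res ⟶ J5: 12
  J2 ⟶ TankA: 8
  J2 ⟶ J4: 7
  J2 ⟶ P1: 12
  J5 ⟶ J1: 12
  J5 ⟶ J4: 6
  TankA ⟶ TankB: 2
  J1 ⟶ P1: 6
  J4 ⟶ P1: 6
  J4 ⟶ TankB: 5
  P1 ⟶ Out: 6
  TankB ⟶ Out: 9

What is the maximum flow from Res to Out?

13

Augment Res→J2→P1→Out: bottleneck 6, flow now 6.
Augment Res→J2→TankA→TankB→Out: bottleneck 2, flow now 8.
Augment Res→J2→J4→TankB→Out: bottleneck 3, flow now 11.
Augment Res→J5→J4→TankB→Out: bottleneck 2, flow now 13.
No augmenting path remains; maximum flow = 13.
In the residual graph, reachable from Res: {Res, J2, J5, TankA, J1, J4, P1}.
Min-cut edges: TankA→TankB (2), J4→TankB (5), P1→Out (6); capacity 2 + 5 + 6 = 13.
This cut is saturated, so no flow can exceed 13.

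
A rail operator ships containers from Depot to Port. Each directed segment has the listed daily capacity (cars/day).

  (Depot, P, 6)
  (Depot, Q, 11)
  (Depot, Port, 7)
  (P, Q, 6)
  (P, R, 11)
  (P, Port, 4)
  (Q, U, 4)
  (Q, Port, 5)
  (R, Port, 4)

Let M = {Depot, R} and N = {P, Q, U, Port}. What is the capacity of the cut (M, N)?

Edges leaving {Depot, R}: Depot→P (6), Depot→Q (11), Depot→Port (7), R→Port (4).
Cut capacity = 6 + 11 + 7 + 4 = 28.

28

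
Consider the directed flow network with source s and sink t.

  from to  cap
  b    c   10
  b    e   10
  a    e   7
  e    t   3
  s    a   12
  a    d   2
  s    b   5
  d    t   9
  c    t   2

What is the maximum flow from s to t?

Augment s→a→d→t: bottleneck 2, flow now 2.
Augment s→a→e→t: bottleneck 3, flow now 5.
Augment s→b→c→t: bottleneck 2, flow now 7.
No augmenting path remains; maximum flow = 7.
In the residual graph, reachable from s: {s, a, b, c, e}.
Min-cut edges: a→d (2), c→t (2), e→t (3); capacity 2 + 2 + 3 = 7.
This cut is saturated, so no flow can exceed 7.

7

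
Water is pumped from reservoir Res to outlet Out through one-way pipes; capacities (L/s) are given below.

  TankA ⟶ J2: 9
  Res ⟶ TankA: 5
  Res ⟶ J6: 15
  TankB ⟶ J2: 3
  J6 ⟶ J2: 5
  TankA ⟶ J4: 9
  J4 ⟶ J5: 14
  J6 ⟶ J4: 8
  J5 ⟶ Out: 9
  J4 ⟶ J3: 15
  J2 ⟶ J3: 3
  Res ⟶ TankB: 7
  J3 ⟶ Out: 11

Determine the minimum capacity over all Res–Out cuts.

Augment Res→J6→J4→J5→Out: bottleneck 8, flow now 8.
Augment Res→J6→J2→J3→Out: bottleneck 3, flow now 11.
Augment Res→TankA→J4→J5→Out: bottleneck 1, flow now 12.
Augment Res→TankA→J4→J3→Out: bottleneck 4, flow now 16.
No augmenting path remains; maximum flow = 16.
By max-flow min-cut, the minimum cut capacity equals the max flow.
In the residual graph, reachable from Res: {Res, J6, TankB, J2}.
Min-cut edges: Res→TankA (5), J6→J4 (8), J2→J3 (3); capacity 5 + 8 + 3 = 16.

16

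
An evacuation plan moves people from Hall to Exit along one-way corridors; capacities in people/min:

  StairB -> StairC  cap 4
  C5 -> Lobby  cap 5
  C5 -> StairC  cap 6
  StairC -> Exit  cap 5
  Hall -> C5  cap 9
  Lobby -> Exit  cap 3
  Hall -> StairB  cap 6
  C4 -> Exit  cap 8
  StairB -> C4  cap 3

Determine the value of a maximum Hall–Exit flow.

11

Augment Hall→StairB→StairC→Exit: bottleneck 4, flow now 4.
Augment Hall→StairB→C4→Exit: bottleneck 2, flow now 6.
Augment Hall→C5→Lobby→Exit: bottleneck 3, flow now 9.
Augment Hall→C5→StairC→Exit: bottleneck 1, flow now 10.
Augment Hall→C5→StairC→StairB→C4→Exit: bottleneck 1, flow now 11. (uses reverse residual edge)
No augmenting path remains; maximum flow = 11.
In the residual graph, reachable from Hall: {Hall, StairB, C5, Lobby, StairC}.
Min-cut edges: StairB→C4 (3), Lobby→Exit (3), StairC→Exit (5); capacity 3 + 3 + 5 = 11.
This cut is saturated, so no flow can exceed 11.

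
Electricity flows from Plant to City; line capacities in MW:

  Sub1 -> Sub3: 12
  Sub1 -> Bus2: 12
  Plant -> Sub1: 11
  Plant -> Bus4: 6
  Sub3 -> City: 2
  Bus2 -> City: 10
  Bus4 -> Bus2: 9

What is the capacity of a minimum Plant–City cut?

12

Augment Plant→Sub1→Sub3→City: bottleneck 2, flow now 2.
Augment Plant→Sub1→Bus2→City: bottleneck 9, flow now 11.
Augment Plant→Bus4→Bus2→City: bottleneck 1, flow now 12.
No augmenting path remains; maximum flow = 12.
By max-flow min-cut, the minimum cut capacity equals the max flow.
In the residual graph, reachable from Plant: {Plant, Sub1, Bus4, Sub3, Bus2}.
Min-cut edges: Sub3→City (2), Bus2→City (10); capacity 2 + 10 = 12.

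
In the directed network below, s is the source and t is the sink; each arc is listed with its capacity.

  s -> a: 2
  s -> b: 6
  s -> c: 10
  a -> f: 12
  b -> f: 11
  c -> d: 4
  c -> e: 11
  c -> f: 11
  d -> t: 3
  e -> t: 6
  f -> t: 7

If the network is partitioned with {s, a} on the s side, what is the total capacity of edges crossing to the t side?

Edges leaving {s, a}: s→b (6), s→c (10), a→f (12).
Cut capacity = 6 + 10 + 12 = 28.

28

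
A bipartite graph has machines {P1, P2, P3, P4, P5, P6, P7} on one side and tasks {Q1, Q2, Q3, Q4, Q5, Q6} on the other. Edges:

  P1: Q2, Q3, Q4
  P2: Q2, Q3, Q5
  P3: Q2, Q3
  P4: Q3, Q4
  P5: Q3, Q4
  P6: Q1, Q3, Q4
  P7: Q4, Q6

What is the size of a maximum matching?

Unit-capacity flow: source→left, listed edges, right→sink; max matching = max flow.
Augmenting path P1→Q2 (+1); matched 1.
Augmenting path P2→Q3 (+1); matched 2.
Augmenting path P4→Q4 (+1); matched 3.
Augmenting path P6→Q1 (+1); matched 4.
Augmenting path P7→Q6 (+1); matched 5.
Augmenting path P3→Q3→P2→Q5 (+1); matched 6.
No augmenting path remains; maximum matching = 6.
König certificate: {P2, P6, P7, Q2, Q3, Q4} is a vertex cover of size 6 (every listed pair touches it), so no matching can be larger.

6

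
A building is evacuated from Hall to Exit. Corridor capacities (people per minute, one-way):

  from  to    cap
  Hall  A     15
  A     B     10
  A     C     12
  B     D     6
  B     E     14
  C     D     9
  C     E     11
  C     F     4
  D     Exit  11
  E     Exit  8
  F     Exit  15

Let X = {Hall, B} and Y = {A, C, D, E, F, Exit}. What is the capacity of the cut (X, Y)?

35

Edges leaving {Hall, B}: Hall→A (15), B→D (6), B→E (14).
Cut capacity = 15 + 6 + 14 = 35.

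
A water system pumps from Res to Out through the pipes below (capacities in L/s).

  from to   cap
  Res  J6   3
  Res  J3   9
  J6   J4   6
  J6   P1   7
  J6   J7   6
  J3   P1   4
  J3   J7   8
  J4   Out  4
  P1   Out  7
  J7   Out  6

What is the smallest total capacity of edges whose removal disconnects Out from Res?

12

Augment Res→J6→J4→Out: bottleneck 3, flow now 3.
Augment Res→J3→P1→Out: bottleneck 4, flow now 7.
Augment Res→J3→J7→Out: bottleneck 5, flow now 12.
No augmenting path remains; maximum flow = 12.
By max-flow min-cut, the minimum cut capacity equals the max flow.
In the residual graph, reachable from Res: {Res}.
Min-cut edges: Res→J6 (3), Res→J3 (9); capacity 3 + 9 = 12.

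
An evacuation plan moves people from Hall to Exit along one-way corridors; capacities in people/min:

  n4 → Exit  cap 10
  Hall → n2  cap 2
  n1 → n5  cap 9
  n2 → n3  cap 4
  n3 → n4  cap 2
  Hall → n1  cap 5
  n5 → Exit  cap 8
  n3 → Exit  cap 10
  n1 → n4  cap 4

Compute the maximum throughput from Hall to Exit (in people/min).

7

Augment Hall→n1→n4→Exit: bottleneck 4, flow now 4.
Augment Hall→n1→n5→Exit: bottleneck 1, flow now 5.
Augment Hall→n2→n3→Exit: bottleneck 2, flow now 7.
No augmenting path remains; maximum flow = 7.
In the residual graph, reachable from Hall: {Hall}.
Min-cut edges: Hall→n1 (5), Hall→n2 (2); capacity 5 + 2 = 7.
This cut is saturated, so no flow can exceed 7.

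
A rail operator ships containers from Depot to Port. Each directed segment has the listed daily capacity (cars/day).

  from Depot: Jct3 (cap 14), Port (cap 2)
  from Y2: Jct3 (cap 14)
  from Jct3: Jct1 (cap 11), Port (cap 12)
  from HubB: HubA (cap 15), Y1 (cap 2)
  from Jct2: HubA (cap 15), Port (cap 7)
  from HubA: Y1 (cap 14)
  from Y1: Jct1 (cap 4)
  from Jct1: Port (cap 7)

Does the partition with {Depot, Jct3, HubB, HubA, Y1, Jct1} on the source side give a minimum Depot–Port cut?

No — its capacity is 21, but the minimum cut has capacity 16.

Given cut capacity: 2 + 12 + 7 = 21.
Augment Depot→Port: bottleneck 2, flow now 2.
Augment Depot→Jct3→Port: bottleneck 12, flow now 14.
Augment Depot→Jct3→Jct1→Port: bottleneck 2, flow now 16.
No augmenting path remains; maximum flow = 16.
In the residual graph, reachable from Depot: {Depot}.
Min-cut edges: Depot→Jct3 (14), Depot→Port (2); capacity 14 + 2 = 16.
Cut capacity 21 exceeds the max flow 16, so it is not minimum.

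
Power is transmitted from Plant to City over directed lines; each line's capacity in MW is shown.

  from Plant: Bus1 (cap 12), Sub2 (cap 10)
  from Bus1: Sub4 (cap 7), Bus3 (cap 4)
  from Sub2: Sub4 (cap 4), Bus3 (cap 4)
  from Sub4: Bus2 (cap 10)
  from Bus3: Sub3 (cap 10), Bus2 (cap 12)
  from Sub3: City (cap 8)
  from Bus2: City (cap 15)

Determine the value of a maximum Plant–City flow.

18

Augment Plant→Bus1→Sub4→Bus2→City: bottleneck 7, flow now 7.
Augment Plant→Bus1→Bus3→Sub3→City: bottleneck 4, flow now 11.
Augment Plant→Sub2→Sub4→Bus2→City: bottleneck 3, flow now 14.
Augment Plant→Sub2→Bus3→Sub3→City: bottleneck 4, flow now 18.
No augmenting path remains; maximum flow = 18.
In the residual graph, reachable from Plant: {Plant, Bus1, Sub2, Sub4}.
Min-cut edges: Bus1→Bus3 (4), Sub2→Bus3 (4), Sub4→Bus2 (10); capacity 4 + 4 + 10 = 18.
This cut is saturated, so no flow can exceed 18.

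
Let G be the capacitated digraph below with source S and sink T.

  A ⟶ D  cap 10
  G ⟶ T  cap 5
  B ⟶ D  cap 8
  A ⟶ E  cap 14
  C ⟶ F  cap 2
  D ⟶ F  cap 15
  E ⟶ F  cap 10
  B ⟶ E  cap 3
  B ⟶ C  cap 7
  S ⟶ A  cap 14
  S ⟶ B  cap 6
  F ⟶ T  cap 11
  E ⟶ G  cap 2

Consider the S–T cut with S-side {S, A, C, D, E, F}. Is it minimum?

Given cut capacity: 6 + 2 + 11 = 19.
Augment S→A→D→F→T: bottleneck 10, flow now 10.
Augment S→A→E→F→T: bottleneck 1, flow now 11.
Augment S→A→E→G→T: bottleneck 2, flow now 13.
No augmenting path remains; maximum flow = 13.
In the residual graph, reachable from S: {S, A, B, C, D, E, F}.
Min-cut edges: E→G (2), F→T (11); capacity 2 + 11 = 13.
Cut capacity 19 exceeds the max flow 13, so it is not minimum.

No — its capacity is 19, but the minimum cut has capacity 13.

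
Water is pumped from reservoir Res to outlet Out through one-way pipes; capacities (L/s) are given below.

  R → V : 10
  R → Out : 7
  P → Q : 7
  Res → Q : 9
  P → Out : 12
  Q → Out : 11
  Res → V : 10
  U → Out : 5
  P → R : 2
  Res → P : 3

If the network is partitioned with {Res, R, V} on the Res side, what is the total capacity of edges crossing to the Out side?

19

Edges leaving {Res, R, V}: Res→P (3), Res→Q (9), R→Out (7).
Cut capacity = 3 + 9 + 7 = 19.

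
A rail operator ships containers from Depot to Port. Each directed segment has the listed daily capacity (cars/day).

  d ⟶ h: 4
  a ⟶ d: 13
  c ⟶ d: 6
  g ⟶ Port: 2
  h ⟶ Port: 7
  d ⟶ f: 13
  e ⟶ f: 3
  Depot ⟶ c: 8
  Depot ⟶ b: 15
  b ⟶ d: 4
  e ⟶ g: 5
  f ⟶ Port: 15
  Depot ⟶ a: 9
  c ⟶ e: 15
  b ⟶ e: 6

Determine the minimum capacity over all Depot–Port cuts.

Augment Depot→a→d→f→Port: bottleneck 9, flow now 9.
Augment Depot→b→d→f→Port: bottleneck 4, flow now 13.
Augment Depot→b→e→f→Port: bottleneck 2, flow now 15.
Augment Depot→b→e→g→Port: bottleneck 2, flow now 17.
Augment Depot→c→d→h→Port: bottleneck 4, flow now 21.
No augmenting path remains; maximum flow = 21.
By max-flow min-cut, the minimum cut capacity equals the max flow.
In the residual graph, reachable from Depot: {Depot, a, b, c, d, e, f, g}.
Min-cut edges: d→h (4), f→Port (15), g→Port (2); capacity 4 + 15 + 2 = 21.

21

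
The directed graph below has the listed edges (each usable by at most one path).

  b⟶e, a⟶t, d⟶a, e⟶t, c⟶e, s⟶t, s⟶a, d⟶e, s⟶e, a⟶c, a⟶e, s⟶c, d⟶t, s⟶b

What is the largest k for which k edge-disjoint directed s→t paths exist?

3

Assign every edge capacity 1; by Menger, the answer equals the max flow.
Path s→t (+1); total 1.
Path s→a→t (+1); total 2.
Path s→e→t (+1); total 3.
No residual s→t path; max flow = 3.
Certifying cut of size 3: {e→t, s→a, s→t}.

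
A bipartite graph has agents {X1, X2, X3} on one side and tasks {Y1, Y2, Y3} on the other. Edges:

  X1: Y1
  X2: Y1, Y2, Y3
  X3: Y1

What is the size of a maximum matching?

Unit-capacity flow: source→left, listed edges, right→sink; max matching = max flow.
Augmenting path X1→Y1 (+1); matched 1.
Augmenting path X2→Y2 (+1); matched 2.
No augmenting path remains; maximum matching = 2.
König certificate: {X2, Y1} is a vertex cover of size 2 (every listed pair touches it), so no matching can be larger.

2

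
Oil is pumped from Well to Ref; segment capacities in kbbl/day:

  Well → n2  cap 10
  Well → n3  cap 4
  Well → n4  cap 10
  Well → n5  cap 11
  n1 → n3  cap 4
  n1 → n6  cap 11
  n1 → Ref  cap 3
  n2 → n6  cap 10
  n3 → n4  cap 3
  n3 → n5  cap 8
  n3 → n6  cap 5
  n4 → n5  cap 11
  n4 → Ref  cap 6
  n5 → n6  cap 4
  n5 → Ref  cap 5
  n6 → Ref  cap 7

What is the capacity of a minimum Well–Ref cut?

18

Augment Well→n4→Ref: bottleneck 6, flow now 6.
Augment Well→n5→Ref: bottleneck 5, flow now 11.
Augment Well→n2→n6→Ref: bottleneck 7, flow now 18.
No augmenting path remains; maximum flow = 18.
By max-flow min-cut, the minimum cut capacity equals the max flow.
In the residual graph, reachable from Well: {Well, n2, n3, n4, n5, n6}.
Min-cut edges: n4→Ref (6), n5→Ref (5), n6→Ref (7); capacity 6 + 5 + 7 = 18.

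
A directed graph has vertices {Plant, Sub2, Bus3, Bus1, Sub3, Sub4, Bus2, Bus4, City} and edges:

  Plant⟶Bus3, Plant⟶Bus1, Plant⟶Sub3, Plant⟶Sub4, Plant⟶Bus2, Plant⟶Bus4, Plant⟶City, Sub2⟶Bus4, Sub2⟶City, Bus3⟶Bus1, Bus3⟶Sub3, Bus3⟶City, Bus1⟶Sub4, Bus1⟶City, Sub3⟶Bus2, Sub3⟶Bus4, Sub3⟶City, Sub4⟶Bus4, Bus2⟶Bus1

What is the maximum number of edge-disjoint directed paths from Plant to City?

Assign every edge capacity 1; by Menger, the answer equals the max flow.
Path Plant→City (+1); total 1.
Path Plant→Bus3→City (+1); total 2.
Path Plant→Bus1→City (+1); total 3.
Path Plant→Sub3→City (+1); total 4.
No residual Plant→City path; max flow = 4.
Certifying cut of size 4: {Bus1→City, Plant→Bus3, Plant→City, Plant→Sub3}.

4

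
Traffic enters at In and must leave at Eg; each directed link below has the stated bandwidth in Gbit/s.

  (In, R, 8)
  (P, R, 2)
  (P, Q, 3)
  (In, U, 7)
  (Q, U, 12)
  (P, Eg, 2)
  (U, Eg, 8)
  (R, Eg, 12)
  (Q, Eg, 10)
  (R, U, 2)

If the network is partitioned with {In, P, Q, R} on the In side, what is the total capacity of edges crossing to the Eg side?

Edges leaving {In, P, Q, R}: In→U (7), P→Eg (2), Q→U (12), Q→Eg (10), R→U (2), R→Eg (12).
Cut capacity = 7 + 2 + 12 + 10 + 2 + 12 = 45.

45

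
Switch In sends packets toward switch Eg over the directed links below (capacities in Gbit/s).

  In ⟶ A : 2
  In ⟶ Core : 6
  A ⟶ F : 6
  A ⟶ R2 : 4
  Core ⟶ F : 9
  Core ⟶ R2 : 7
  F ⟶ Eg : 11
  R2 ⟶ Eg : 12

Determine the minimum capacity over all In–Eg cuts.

Augment In→A→F→Eg: bottleneck 2, flow now 2.
Augment In→Core→F→Eg: bottleneck 6, flow now 8.
No augmenting path remains; maximum flow = 8.
By max-flow min-cut, the minimum cut capacity equals the max flow.
In the residual graph, reachable from In: {In}.
Min-cut edges: In→A (2), In→Core (6); capacity 2 + 6 = 8.

8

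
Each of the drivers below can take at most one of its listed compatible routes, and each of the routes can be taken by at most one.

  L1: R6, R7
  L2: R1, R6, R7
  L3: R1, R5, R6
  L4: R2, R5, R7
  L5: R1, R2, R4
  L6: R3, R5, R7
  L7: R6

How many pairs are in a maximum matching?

Unit-capacity flow: source→left, listed edges, right→sink; max matching = max flow.
Augmenting path L1→R6 (+1); matched 1.
Augmenting path L2→R1 (+1); matched 2.
Augmenting path L3→R5 (+1); matched 3.
Augmenting path L4→R2 (+1); matched 4.
Augmenting path L5→R4 (+1); matched 5.
Augmenting path L6→R3 (+1); matched 6.
Augmenting path L7→R6→L1→R7 (+1); matched 7.
No augmenting path remains; maximum matching = 7.
König certificate: {L1, L2, L3, L4, L5, L6, L7} is a vertex cover of size 7 (every listed pair touches it), so no matching can be larger.

7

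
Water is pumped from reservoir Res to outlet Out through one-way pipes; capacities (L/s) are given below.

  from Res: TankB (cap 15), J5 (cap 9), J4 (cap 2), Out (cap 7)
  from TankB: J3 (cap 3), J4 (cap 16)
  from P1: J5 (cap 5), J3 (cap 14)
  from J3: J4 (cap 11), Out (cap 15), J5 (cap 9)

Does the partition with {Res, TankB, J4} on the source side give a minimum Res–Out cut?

Given cut capacity: 9 + 7 + 3 = 19.
Augment Res→Out: bottleneck 7, flow now 7.
Augment Res→TankB→J3→Out: bottleneck 3, flow now 10.
No augmenting path remains; maximum flow = 10.
In the residual graph, reachable from Res: {Res, TankB, J4, J5}.
Min-cut edges: Res→Out (7), TankB→J3 (3); capacity 7 + 3 = 10.
Cut capacity 19 exceeds the max flow 10, so it is not minimum.

No — its capacity is 19, but the minimum cut has capacity 10.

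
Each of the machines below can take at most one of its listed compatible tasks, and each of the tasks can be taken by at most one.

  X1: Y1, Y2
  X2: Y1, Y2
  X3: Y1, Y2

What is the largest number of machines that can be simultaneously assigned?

Unit-capacity flow: source→left, listed edges, right→sink; max matching = max flow.
Augmenting path X1→Y1 (+1); matched 1.
Augmenting path X2→Y2 (+1); matched 2.
No augmenting path remains; maximum matching = 2.
König certificate: {Y1, Y2} is a vertex cover of size 2 (every listed pair touches it), so no matching can be larger.

2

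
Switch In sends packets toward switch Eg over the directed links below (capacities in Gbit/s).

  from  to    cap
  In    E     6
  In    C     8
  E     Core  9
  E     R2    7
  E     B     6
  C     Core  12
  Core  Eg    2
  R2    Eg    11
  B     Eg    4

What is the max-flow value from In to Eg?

Augment In→E→Core→Eg: bottleneck 2, flow now 2.
Augment In→E→R2→Eg: bottleneck 4, flow now 6.
Augment In→C→Core→E→R2→Eg: bottleneck 2, flow now 8. (uses reverse residual edge)
No augmenting path remains; maximum flow = 8.
In the residual graph, reachable from In: {In, C, Core}.
Min-cut edges: In→E (6), Core→Eg (2); capacity 6 + 2 = 8.
This cut is saturated, so no flow can exceed 8.

8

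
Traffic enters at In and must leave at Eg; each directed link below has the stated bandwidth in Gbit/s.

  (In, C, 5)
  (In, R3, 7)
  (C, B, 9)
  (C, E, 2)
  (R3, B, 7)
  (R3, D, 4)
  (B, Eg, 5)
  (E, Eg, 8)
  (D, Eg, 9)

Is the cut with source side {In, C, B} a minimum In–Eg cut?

Given cut capacity: 7 + 2 + 5 = 14.
Augment In→C→B→Eg: bottleneck 5, flow now 5.
Augment In→R3→D→Eg: bottleneck 4, flow now 9.
Augment In→R3→B→C→E→Eg: bottleneck 2, flow now 11. (uses reverse residual edge)
No augmenting path remains; maximum flow = 11.
In the residual graph, reachable from In: {In, C, R3, B}.
Min-cut edges: C→E (2), R3→D (4), B→Eg (5); capacity 2 + 4 + 5 = 11.
Cut capacity 14 exceeds the max flow 11, so it is not minimum.

No — its capacity is 14, but the minimum cut has capacity 11.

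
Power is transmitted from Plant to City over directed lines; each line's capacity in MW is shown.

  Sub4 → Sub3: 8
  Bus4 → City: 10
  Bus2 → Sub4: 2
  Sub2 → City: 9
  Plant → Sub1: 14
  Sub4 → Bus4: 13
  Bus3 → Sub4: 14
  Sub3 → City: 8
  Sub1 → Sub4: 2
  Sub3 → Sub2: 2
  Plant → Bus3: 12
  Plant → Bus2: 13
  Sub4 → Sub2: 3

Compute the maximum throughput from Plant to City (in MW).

16

Augment Plant→Sub1→Sub4→Bus4→City: bottleneck 2, flow now 2.
Augment Plant→Bus3→Sub4→Bus4→City: bottleneck 8, flow now 10.
Augment Plant→Bus3→Sub4→Sub2→City: bottleneck 3, flow now 13.
Augment Plant→Bus3→Sub4→Sub3→City: bottleneck 1, flow now 14.
Augment Plant→Bus2→Sub4→Sub3→City: bottleneck 2, flow now 16.
No augmenting path remains; maximum flow = 16.
In the residual graph, reachable from Plant: {Plant, Sub1, Bus2}.
Min-cut edges: Plant→Bus3 (12), Sub1→Sub4 (2), Bus2→Sub4 (2); capacity 12 + 2 + 2 = 16.
This cut is saturated, so no flow can exceed 16.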